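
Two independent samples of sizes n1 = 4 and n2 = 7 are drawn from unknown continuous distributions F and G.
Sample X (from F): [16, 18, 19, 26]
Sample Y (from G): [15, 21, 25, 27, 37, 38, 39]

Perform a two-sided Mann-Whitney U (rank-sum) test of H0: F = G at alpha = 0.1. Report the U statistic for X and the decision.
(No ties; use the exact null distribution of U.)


Step 1: Combine and sort all 11 observations; assign midranks.
sorted (value, group): (15,Y), (16,X), (18,X), (19,X), (21,Y), (25,Y), (26,X), (27,Y), (37,Y), (38,Y), (39,Y)
ranks: 15->1, 16->2, 18->3, 19->4, 21->5, 25->6, 26->7, 27->8, 37->9, 38->10, 39->11
Step 2: Rank sum for X: R1 = 2 + 3 + 4 + 7 = 16.
Step 3: U_X = R1 - n1(n1+1)/2 = 16 - 4*5/2 = 16 - 10 = 6.
       U_Y = n1*n2 - U_X = 28 - 6 = 22.
Step 4: No ties, so the exact null distribution of U (based on enumerating the C(11,4) = 330 equally likely rank assignments) gives the two-sided p-value.
Step 5: p-value = 0.163636; compare to alpha = 0.1. fail to reject H0.

U_X = 6, p = 0.163636, fail to reject H0 at alpha = 0.1.


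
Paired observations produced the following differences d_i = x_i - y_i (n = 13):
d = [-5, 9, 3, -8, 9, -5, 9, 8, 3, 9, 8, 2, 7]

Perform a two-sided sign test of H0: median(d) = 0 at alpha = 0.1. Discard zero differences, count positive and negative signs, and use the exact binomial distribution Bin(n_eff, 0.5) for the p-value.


Step 1: Discard zero differences. Original n = 13; n_eff = number of nonzero differences = 13.
Nonzero differences (with sign): -5, +9, +3, -8, +9, -5, +9, +8, +3, +9, +8, +2, +7
Step 2: Count signs: positive = 10, negative = 3.
Step 3: Under H0: P(positive) = 0.5, so the number of positives S ~ Bin(13, 0.5).
Step 4: Two-sided exact p-value = sum of Bin(13,0.5) probabilities at or below the observed probability = 0.092285.
Step 5: alpha = 0.1. reject H0.

n_eff = 13, pos = 10, neg = 3, p = 0.092285, reject H0.


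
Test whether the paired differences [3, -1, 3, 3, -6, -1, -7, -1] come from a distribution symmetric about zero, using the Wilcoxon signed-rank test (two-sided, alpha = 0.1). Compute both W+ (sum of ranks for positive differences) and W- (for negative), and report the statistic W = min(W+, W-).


Step 1: Drop any zero differences (none here) and take |d_i|.
|d| = [3, 1, 3, 3, 6, 1, 7, 1]
Step 2: Midrank |d_i| (ties get averaged ranks).
ranks: |3|->5, |1|->2, |3|->5, |3|->5, |6|->7, |1|->2, |7|->8, |1|->2
Step 3: Attach original signs; sum ranks with positive sign and with negative sign.
W+ = 5 + 5 + 5 = 15
W- = 2 + 7 + 2 + 8 + 2 = 21
(Check: W+ + W- = 36 should equal n(n+1)/2 = 36.)
Step 4: Test statistic W = min(W+, W-) = 15.
Step 5: Ties in |d|, so use the tie-corrected normal approximation.
        E[W] = n(n+1)/4 = 8*9/4 = 18.
        Tie groups: |d|=1 (t=3), |d|=3 (t=3); sum(t^3 - t) = 48.
        Var[W] = n(n+1)(2n+1)/24 - sum(t^3-t)/48 = 1224/24 - 48/48 = 50.
        z = (W - E[W]) / sqrt(Var[W]) = (15 - 18) / 7.0711 = -0.4243.
        Two-sided p = 2*Phi(z) = 0.671373.
Step 6: alpha = 0.1. fail to reject H0.

W+ = 15, W- = 21, W = min = 15, p = 0.671373, fail to reject H0.


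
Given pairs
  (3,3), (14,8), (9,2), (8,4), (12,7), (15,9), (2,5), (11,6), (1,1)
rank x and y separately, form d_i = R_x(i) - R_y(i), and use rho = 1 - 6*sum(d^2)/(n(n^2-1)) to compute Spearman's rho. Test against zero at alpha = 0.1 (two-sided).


Step 1: Rank x and y separately (midranks; no ties here).
rank(x): 3->3, 14->8, 9->5, 8->4, 12->7, 15->9, 2->2, 11->6, 1->1
rank(y): 3->3, 8->8, 2->2, 4->4, 7->7, 9->9, 5->5, 6->6, 1->1
Step 2: d_i = R_x(i) - R_y(i); compute d_i^2.
  (3-3)^2=0, (8-8)^2=0, (5-2)^2=9, (4-4)^2=0, (7-7)^2=0, (9-9)^2=0, (2-5)^2=9, (6-6)^2=0, (1-1)^2=0
sum(d^2) = 18.
Step 3: rho = 1 - 6*18 / (9*(9^2 - 1)) = 1 - 108/720 = 0.850000.
Step 4: Under H0, t = rho * sqrt((n-2)/(1-rho^2)) = 4.2691 ~ t(7).
Step 5: Two-sided p-value from the t-distribution with 7 df = 0.003705.
Step 6: alpha = 0.1. reject H0.

rho = 0.8500, p = 0.003705, reject H0 at alpha = 0.1.


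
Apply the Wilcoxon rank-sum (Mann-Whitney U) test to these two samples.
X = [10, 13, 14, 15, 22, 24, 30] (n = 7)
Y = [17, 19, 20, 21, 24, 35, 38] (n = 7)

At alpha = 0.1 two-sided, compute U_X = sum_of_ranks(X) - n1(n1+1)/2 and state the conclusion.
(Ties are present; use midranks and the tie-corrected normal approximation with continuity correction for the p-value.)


Step 1: Combine and sort all 14 observations; assign midranks.
sorted (value, group): (10,X), (13,X), (14,X), (15,X), (17,Y), (19,Y), (20,Y), (21,Y), (22,X), (24,X), (24,Y), (30,X), (35,Y), (38,Y)
ranks: 10->1, 13->2, 14->3, 15->4, 17->5, 19->6, 20->7, 21->8, 22->9, 24->10.5, 24->10.5, 30->12, 35->13, 38->14
Step 2: Rank sum for X: R1 = 1 + 2 + 3 + 4 + 9 + 10.5 + 12 = 41.5.
Step 3: U_X = R1 - n1(n1+1)/2 = 41.5 - 7*8/2 = 41.5 - 28 = 13.5.
       U_Y = n1*n2 - U_X = 49 - 13.5 = 35.5.
Step 4: Ties are present, so use the tie-corrected normal approximation (with continuity correction) for the p-value.
Step 5: p-value = 0.179234; compare to alpha = 0.1. fail to reject H0.

U_X = 13.5, p = 0.179234, fail to reject H0 at alpha = 0.1.


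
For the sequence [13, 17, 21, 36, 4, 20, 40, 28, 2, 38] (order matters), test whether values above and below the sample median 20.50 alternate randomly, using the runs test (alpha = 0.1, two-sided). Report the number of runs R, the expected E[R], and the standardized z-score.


Step 1: Compute median = 20.50; label A = above, B = below.
Labels in order: BBAABBAABA  (n_A = 5, n_B = 5)
Step 2: Count runs R = 6.
Step 3: Under H0 (random ordering), E[R] = 2*n_A*n_B/(n_A+n_B) + 1 = 2*5*5/10 + 1 = 6.0000.
        Var[R] = 2*n_A*n_B*(2*n_A*n_B - n_A - n_B) / ((n_A+n_B)^2 * (n_A+n_B-1)) = 2000/900 = 2.2222.
        SD[R] = 1.4907.
Step 4: R = E[R], so z = 0 with no continuity correction.
Step 5: Two-sided p-value via normal approximation = 2*(1 - Phi(|z|)) = 1.000000.
Step 6: alpha = 0.1. fail to reject H0.

R = 6, z = 0.0000, p = 1.000000, fail to reject H0.


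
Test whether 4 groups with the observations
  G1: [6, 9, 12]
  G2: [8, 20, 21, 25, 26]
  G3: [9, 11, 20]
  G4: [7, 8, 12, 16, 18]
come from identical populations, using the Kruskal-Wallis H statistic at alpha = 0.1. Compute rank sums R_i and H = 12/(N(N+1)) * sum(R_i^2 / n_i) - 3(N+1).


Step 1: Combine all N = 16 observations and assign midranks.
sorted (value, group, rank): (6,G1,1), (7,G4,2), (8,G2,3.5), (8,G4,3.5), (9,G1,5.5), (9,G3,5.5), (11,G3,7), (12,G1,8.5), (12,G4,8.5), (16,G4,10), (18,G4,11), (20,G2,12.5), (20,G3,12.5), (21,G2,14), (25,G2,15), (26,G2,16)
Step 2: Sum ranks within each group.
R_1 = 15 (n_1 = 3)
R_2 = 61 (n_2 = 5)
R_3 = 25 (n_3 = 3)
R_4 = 35 (n_4 = 5)
Step 3: H = 12/(N(N+1)) * sum(R_i^2/n_i) - 3(N+1)
     = 12/(16*17) * (15^2/3 + 61^2/5 + 25^2/3 + 35^2/5) - 3*17
     = 0.044118 * 1272.53 - 51
     = 5.141176.
Step 4: Ties present; correction factor C = 1 - 24/(16^3 - 16) = 0.994118. Corrected H = 5.141176 / 0.994118 = 5.171598.
Step 5: Under H0, H ~ chi^2(3); p-value = 0.159655.
Step 6: alpha = 0.1. fail to reject H0.

H = 5.1716, df = 3, p = 0.159655, fail to reject H0.


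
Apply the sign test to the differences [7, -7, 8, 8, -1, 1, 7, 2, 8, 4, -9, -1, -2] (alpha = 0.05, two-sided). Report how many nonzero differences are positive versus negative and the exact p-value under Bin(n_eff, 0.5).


Step 1: Discard zero differences. Original n = 13; n_eff = number of nonzero differences = 13.
Nonzero differences (with sign): +7, -7, +8, +8, -1, +1, +7, +2, +8, +4, -9, -1, -2
Step 2: Count signs: positive = 8, negative = 5.
Step 3: Under H0: P(positive) = 0.5, so the number of positives S ~ Bin(13, 0.5).
Step 4: Two-sided exact p-value = sum of Bin(13,0.5) probabilities at or below the observed probability = 0.581055.
Step 5: alpha = 0.05. fail to reject H0.

n_eff = 13, pos = 8, neg = 5, p = 0.581055, fail to reject H0.


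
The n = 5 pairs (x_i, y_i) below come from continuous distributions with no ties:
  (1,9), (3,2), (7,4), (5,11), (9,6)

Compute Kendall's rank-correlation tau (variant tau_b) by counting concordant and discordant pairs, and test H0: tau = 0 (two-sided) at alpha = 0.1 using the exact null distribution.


Step 1: Enumerate the 10 unordered pairs (i,j) with i<j and classify each by sign(x_j-x_i) * sign(y_j-y_i).
  (1,2):dx=+2,dy=-7->D; (1,3):dx=+6,dy=-5->D; (1,4):dx=+4,dy=+2->C; (1,5):dx=+8,dy=-3->D
  (2,3):dx=+4,dy=+2->C; (2,4):dx=+2,dy=+9->C; (2,5):dx=+6,dy=+4->C; (3,4):dx=-2,dy=+7->D
  (3,5):dx=+2,dy=+2->C; (4,5):dx=+4,dy=-5->D
Step 2: C = 5, D = 5, total pairs = 10.
Step 3: tau = (C - D)/(n(n-1)/2) = (5 - 5)/10 = 0.000000.
Step 4: Exact two-sided p-value (enumerate n! = 120 permutations of y under H0): p = 1.000000.
Step 5: alpha = 0.1. fail to reject H0.

tau_b = 0.0000 (C=5, D=5), p = 1.000000, fail to reject H0.


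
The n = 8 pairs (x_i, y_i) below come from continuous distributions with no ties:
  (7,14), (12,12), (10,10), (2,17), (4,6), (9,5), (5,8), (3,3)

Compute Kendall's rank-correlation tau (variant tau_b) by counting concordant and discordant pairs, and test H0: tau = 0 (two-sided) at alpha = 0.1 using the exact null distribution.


Step 1: Enumerate the 28 unordered pairs (i,j) with i<j and classify each by sign(x_j-x_i) * sign(y_j-y_i).
  (1,2):dx=+5,dy=-2->D; (1,3):dx=+3,dy=-4->D; (1,4):dx=-5,dy=+3->D; (1,5):dx=-3,dy=-8->C
  (1,6):dx=+2,dy=-9->D; (1,7):dx=-2,dy=-6->C; (1,8):dx=-4,dy=-11->C; (2,3):dx=-2,dy=-2->C
  (2,4):dx=-10,dy=+5->D; (2,5):dx=-8,dy=-6->C; (2,6):dx=-3,dy=-7->C; (2,7):dx=-7,dy=-4->C
  (2,8):dx=-9,dy=-9->C; (3,4):dx=-8,dy=+7->D; (3,5):dx=-6,dy=-4->C; (3,6):dx=-1,dy=-5->C
  (3,7):dx=-5,dy=-2->C; (3,8):dx=-7,dy=-7->C; (4,5):dx=+2,dy=-11->D; (4,6):dx=+7,dy=-12->D
  (4,7):dx=+3,dy=-9->D; (4,8):dx=+1,dy=-14->D; (5,6):dx=+5,dy=-1->D; (5,7):dx=+1,dy=+2->C
  (5,8):dx=-1,dy=-3->C; (6,7):dx=-4,dy=+3->D; (6,8):dx=-6,dy=-2->C; (7,8):dx=-2,dy=-5->C
Step 2: C = 16, D = 12, total pairs = 28.
Step 3: tau = (C - D)/(n(n-1)/2) = (16 - 12)/28 = 0.142857.
Step 4: Exact two-sided p-value (enumerate n! = 40320 permutations of y under H0): p = 0.719544.
Step 5: alpha = 0.1. fail to reject H0.

tau_b = 0.1429 (C=16, D=12), p = 0.719544, fail to reject H0.


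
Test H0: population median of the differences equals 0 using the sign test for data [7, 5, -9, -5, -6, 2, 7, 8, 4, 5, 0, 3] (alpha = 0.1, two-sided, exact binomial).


Step 1: Discard zero differences. Original n = 12; n_eff = number of nonzero differences = 11.
Nonzero differences (with sign): +7, +5, -9, -5, -6, +2, +7, +8, +4, +5, +3
Step 2: Count signs: positive = 8, negative = 3.
Step 3: Under H0: P(positive) = 0.5, so the number of positives S ~ Bin(11, 0.5).
Step 4: Two-sided exact p-value = sum of Bin(11,0.5) probabilities at or below the observed probability = 0.226562.
Step 5: alpha = 0.1. fail to reject H0.

n_eff = 11, pos = 8, neg = 3, p = 0.226562, fail to reject H0.


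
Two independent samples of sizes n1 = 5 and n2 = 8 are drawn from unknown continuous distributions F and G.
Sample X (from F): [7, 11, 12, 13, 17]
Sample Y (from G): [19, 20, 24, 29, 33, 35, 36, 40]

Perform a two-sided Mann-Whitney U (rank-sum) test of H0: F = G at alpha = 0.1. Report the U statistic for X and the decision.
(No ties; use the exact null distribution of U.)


Step 1: Combine and sort all 13 observations; assign midranks.
sorted (value, group): (7,X), (11,X), (12,X), (13,X), (17,X), (19,Y), (20,Y), (24,Y), (29,Y), (33,Y), (35,Y), (36,Y), (40,Y)
ranks: 7->1, 11->2, 12->3, 13->4, 17->5, 19->6, 20->7, 24->8, 29->9, 33->10, 35->11, 36->12, 40->13
Step 2: Rank sum for X: R1 = 1 + 2 + 3 + 4 + 5 = 15.
Step 3: U_X = R1 - n1(n1+1)/2 = 15 - 5*6/2 = 15 - 15 = 0.
       U_Y = n1*n2 - U_X = 40 - 0 = 40.
Step 4: No ties, so the exact null distribution of U (based on enumerating the C(13,5) = 1287 equally likely rank assignments) gives the two-sided p-value.
Step 5: p-value = 0.001554; compare to alpha = 0.1. reject H0.

U_X = 0, p = 0.001554, reject H0 at alpha = 0.1.


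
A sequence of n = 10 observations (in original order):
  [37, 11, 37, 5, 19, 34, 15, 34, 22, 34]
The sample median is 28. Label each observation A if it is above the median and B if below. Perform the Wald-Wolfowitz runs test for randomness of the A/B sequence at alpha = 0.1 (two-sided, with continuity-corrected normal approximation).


Step 1: Compute median = 28; label A = above, B = below.
Labels in order: ABABBABABA  (n_A = 5, n_B = 5)
Step 2: Count runs R = 9.
Step 3: Under H0 (random ordering), E[R] = 2*n_A*n_B/(n_A+n_B) + 1 = 2*5*5/10 + 1 = 6.0000.
        Var[R] = 2*n_A*n_B*(2*n_A*n_B - n_A - n_B) / ((n_A+n_B)^2 * (n_A+n_B-1)) = 2000/900 = 2.2222.
        SD[R] = 1.4907.
Step 4: Continuity-corrected z = (R - 0.5 - E[R]) / SD[R] = (9 - 0.5 - 6.0000) / 1.4907 = 1.6771.
Step 5: Two-sided p-value via normal approximation = 2*(1 - Phi(|z|)) = 0.093533.
Step 6: alpha = 0.1. reject H0.

R = 9, z = 1.6771, p = 0.093533, reject H0.


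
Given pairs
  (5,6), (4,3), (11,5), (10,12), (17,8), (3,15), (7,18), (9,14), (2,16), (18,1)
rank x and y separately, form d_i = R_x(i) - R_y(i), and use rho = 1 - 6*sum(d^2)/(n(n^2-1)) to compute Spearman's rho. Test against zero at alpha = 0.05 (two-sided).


Step 1: Rank x and y separately (midranks; no ties here).
rank(x): 5->4, 4->3, 11->8, 10->7, 17->9, 3->2, 7->5, 9->6, 2->1, 18->10
rank(y): 6->4, 3->2, 5->3, 12->6, 8->5, 15->8, 18->10, 14->7, 16->9, 1->1
Step 2: d_i = R_x(i) - R_y(i); compute d_i^2.
  (4-4)^2=0, (3-2)^2=1, (8-3)^2=25, (7-6)^2=1, (9-5)^2=16, (2-8)^2=36, (5-10)^2=25, (6-7)^2=1, (1-9)^2=64, (10-1)^2=81
sum(d^2) = 250.
Step 3: rho = 1 - 6*250 / (10*(10^2 - 1)) = 1 - 1500/990 = -0.515152.
Step 4: Under H0, t = rho * sqrt((n-2)/(1-rho^2)) = -1.7000 ~ t(8).
Step 5: Two-sided p-value from the t-distribution with 8 df = 0.127553.
Step 6: alpha = 0.05. fail to reject H0.

rho = -0.5152, p = 0.127553, fail to reject H0 at alpha = 0.05.


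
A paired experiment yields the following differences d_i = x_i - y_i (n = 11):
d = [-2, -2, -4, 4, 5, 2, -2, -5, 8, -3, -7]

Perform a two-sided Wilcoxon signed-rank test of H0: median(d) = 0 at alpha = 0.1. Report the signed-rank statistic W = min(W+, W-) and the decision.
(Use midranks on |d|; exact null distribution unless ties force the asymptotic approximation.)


Step 1: Drop any zero differences (none here) and take |d_i|.
|d| = [2, 2, 4, 4, 5, 2, 2, 5, 8, 3, 7]
Step 2: Midrank |d_i| (ties get averaged ranks).
ranks: |2|->2.5, |2|->2.5, |4|->6.5, |4|->6.5, |5|->8.5, |2|->2.5, |2|->2.5, |5|->8.5, |8|->11, |3|->5, |7|->10
Step 3: Attach original signs; sum ranks with positive sign and with negative sign.
W+ = 6.5 + 8.5 + 2.5 + 11 = 28.5
W- = 2.5 + 2.5 + 6.5 + 2.5 + 8.5 + 5 + 10 = 37.5
(Check: W+ + W- = 66 should equal n(n+1)/2 = 66.)
Step 4: Test statistic W = min(W+, W-) = 28.5.
Step 5: Ties in |d|, so use the tie-corrected normal approximation.
        E[W] = n(n+1)/4 = 11*12/4 = 33.
        Tie groups: |d|=2 (t=4), |d|=4 (t=2), |d|=5 (t=2); sum(t^3 - t) = 72.
        Var[W] = n(n+1)(2n+1)/24 - sum(t^3-t)/48 = 3036/24 - 72/48 = 125.
        z = (W - E[W]) / sqrt(Var[W]) = (28.5 - 33) / 11.1803 = -0.4025.
        Two-sided p = 2*Phi(z) = 0.687322.
Step 6: alpha = 0.1. fail to reject H0.

W+ = 28.5, W- = 37.5, W = min = 28.5, p = 0.687322, fail to reject H0.


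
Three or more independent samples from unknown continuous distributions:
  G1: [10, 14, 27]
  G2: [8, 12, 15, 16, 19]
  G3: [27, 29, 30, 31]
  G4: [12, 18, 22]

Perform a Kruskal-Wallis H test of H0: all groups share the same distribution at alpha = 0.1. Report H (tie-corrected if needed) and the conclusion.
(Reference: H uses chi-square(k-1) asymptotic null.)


Step 1: Combine all N = 15 observations and assign midranks.
sorted (value, group, rank): (8,G2,1), (10,G1,2), (12,G2,3.5), (12,G4,3.5), (14,G1,5), (15,G2,6), (16,G2,7), (18,G4,8), (19,G2,9), (22,G4,10), (27,G1,11.5), (27,G3,11.5), (29,G3,13), (30,G3,14), (31,G3,15)
Step 2: Sum ranks within each group.
R_1 = 18.5 (n_1 = 3)
R_2 = 26.5 (n_2 = 5)
R_3 = 53.5 (n_3 = 4)
R_4 = 21.5 (n_4 = 3)
Step 3: H = 12/(N(N+1)) * sum(R_i^2/n_i) - 3(N+1)
     = 12/(15*16) * (18.5^2/3 + 26.5^2/5 + 53.5^2/4 + 21.5^2/3) - 3*16
     = 0.050000 * 1124.18 - 48
     = 8.208958.
Step 4: Ties present; correction factor C = 1 - 12/(15^3 - 15) = 0.996429. Corrected H = 8.208958 / 0.996429 = 8.238381.
Step 5: Under H0, H ~ chi^2(3); p-value = 0.041334.
Step 6: alpha = 0.1. reject H0.

H = 8.2384, df = 3, p = 0.041334, reject H0.


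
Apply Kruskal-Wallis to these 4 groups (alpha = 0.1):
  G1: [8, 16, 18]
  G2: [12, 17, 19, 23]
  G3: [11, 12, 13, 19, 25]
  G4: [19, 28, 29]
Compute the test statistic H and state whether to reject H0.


Step 1: Combine all N = 15 observations and assign midranks.
sorted (value, group, rank): (8,G1,1), (11,G3,2), (12,G2,3.5), (12,G3,3.5), (13,G3,5), (16,G1,6), (17,G2,7), (18,G1,8), (19,G2,10), (19,G3,10), (19,G4,10), (23,G2,12), (25,G3,13), (28,G4,14), (29,G4,15)
Step 2: Sum ranks within each group.
R_1 = 15 (n_1 = 3)
R_2 = 32.5 (n_2 = 4)
R_3 = 33.5 (n_3 = 5)
R_4 = 39 (n_4 = 3)
Step 3: H = 12/(N(N+1)) * sum(R_i^2/n_i) - 3(N+1)
     = 12/(15*16) * (15^2/3 + 32.5^2/4 + 33.5^2/5 + 39^2/3) - 3*16
     = 0.050000 * 1070.51 - 48
     = 5.525625.
Step 4: Ties present; correction factor C = 1 - 30/(15^3 - 15) = 0.991071. Corrected H = 5.525625 / 0.991071 = 5.575405.
Step 5: Under H0, H ~ chi^2(3); p-value = 0.134197.
Step 6: alpha = 0.1. fail to reject H0.

H = 5.5754, df = 3, p = 0.134197, fail to reject H0.


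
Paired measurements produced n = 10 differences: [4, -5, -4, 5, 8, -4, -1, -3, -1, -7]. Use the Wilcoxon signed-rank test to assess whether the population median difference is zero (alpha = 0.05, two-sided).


Step 1: Drop any zero differences (none here) and take |d_i|.
|d| = [4, 5, 4, 5, 8, 4, 1, 3, 1, 7]
Step 2: Midrank |d_i| (ties get averaged ranks).
ranks: |4|->5, |5|->7.5, |4|->5, |5|->7.5, |8|->10, |4|->5, |1|->1.5, |3|->3, |1|->1.5, |7|->9
Step 3: Attach original signs; sum ranks with positive sign and with negative sign.
W+ = 5 + 7.5 + 10 = 22.5
W- = 7.5 + 5 + 5 + 1.5 + 3 + 1.5 + 9 = 32.5
(Check: W+ + W- = 55 should equal n(n+1)/2 = 55.)
Step 4: Test statistic W = min(W+, W-) = 22.5.
Step 5: Ties in |d|, so use the tie-corrected normal approximation.
        E[W] = n(n+1)/4 = 10*11/4 = 27.5.
        Tie groups: |d|=1 (t=2), |d|=4 (t=3), |d|=5 (t=2); sum(t^3 - t) = 36.
        Var[W] = n(n+1)(2n+1)/24 - sum(t^3-t)/48 = 2310/24 - 36/48 = 95.5.
        z = (W - E[W]) / sqrt(Var[W]) = (22.5 - 27.5) / 9.7724 = -0.5116.
        Two-sided p = 2*Phi(z) = 0.608900.
Step 6: alpha = 0.05. fail to reject H0.

W+ = 22.5, W- = 32.5, W = min = 22.5, p = 0.608900, fail to reject H0.


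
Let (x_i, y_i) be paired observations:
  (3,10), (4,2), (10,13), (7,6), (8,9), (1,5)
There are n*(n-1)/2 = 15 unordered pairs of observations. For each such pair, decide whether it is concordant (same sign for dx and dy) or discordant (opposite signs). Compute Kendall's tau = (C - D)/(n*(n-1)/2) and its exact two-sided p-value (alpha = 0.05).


Step 1: Enumerate the 15 unordered pairs (i,j) with i<j and classify each by sign(x_j-x_i) * sign(y_j-y_i).
  (1,2):dx=+1,dy=-8->D; (1,3):dx=+7,dy=+3->C; (1,4):dx=+4,dy=-4->D; (1,5):dx=+5,dy=-1->D
  (1,6):dx=-2,dy=-5->C; (2,3):dx=+6,dy=+11->C; (2,4):dx=+3,dy=+4->C; (2,5):dx=+4,dy=+7->C
  (2,6):dx=-3,dy=+3->D; (3,4):dx=-3,dy=-7->C; (3,5):dx=-2,dy=-4->C; (3,6):dx=-9,dy=-8->C
  (4,5):dx=+1,dy=+3->C; (4,6):dx=-6,dy=-1->C; (5,6):dx=-7,dy=-4->C
Step 2: C = 11, D = 4, total pairs = 15.
Step 3: tau = (C - D)/(n(n-1)/2) = (11 - 4)/15 = 0.466667.
Step 4: Exact two-sided p-value (enumerate n! = 720 permutations of y under H0): p = 0.272222.
Step 5: alpha = 0.05. fail to reject H0.

tau_b = 0.4667 (C=11, D=4), p = 0.272222, fail to reject H0.


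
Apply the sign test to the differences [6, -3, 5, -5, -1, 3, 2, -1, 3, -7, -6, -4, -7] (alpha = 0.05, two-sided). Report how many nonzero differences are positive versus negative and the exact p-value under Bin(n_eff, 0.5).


Step 1: Discard zero differences. Original n = 13; n_eff = number of nonzero differences = 13.
Nonzero differences (with sign): +6, -3, +5, -5, -1, +3, +2, -1, +3, -7, -6, -4, -7
Step 2: Count signs: positive = 5, negative = 8.
Step 3: Under H0: P(positive) = 0.5, so the number of positives S ~ Bin(13, 0.5).
Step 4: Two-sided exact p-value = sum of Bin(13,0.5) probabilities at or below the observed probability = 0.581055.
Step 5: alpha = 0.05. fail to reject H0.

n_eff = 13, pos = 5, neg = 8, p = 0.581055, fail to reject H0.


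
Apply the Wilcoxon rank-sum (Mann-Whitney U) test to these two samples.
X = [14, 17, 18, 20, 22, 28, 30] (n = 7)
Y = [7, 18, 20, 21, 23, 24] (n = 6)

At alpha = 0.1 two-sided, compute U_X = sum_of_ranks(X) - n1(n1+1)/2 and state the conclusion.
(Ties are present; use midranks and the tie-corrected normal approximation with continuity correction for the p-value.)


Step 1: Combine and sort all 13 observations; assign midranks.
sorted (value, group): (7,Y), (14,X), (17,X), (18,X), (18,Y), (20,X), (20,Y), (21,Y), (22,X), (23,Y), (24,Y), (28,X), (30,X)
ranks: 7->1, 14->2, 17->3, 18->4.5, 18->4.5, 20->6.5, 20->6.5, 21->8, 22->9, 23->10, 24->11, 28->12, 30->13
Step 2: Rank sum for X: R1 = 2 + 3 + 4.5 + 6.5 + 9 + 12 + 13 = 50.
Step 3: U_X = R1 - n1(n1+1)/2 = 50 - 7*8/2 = 50 - 28 = 22.
       U_Y = n1*n2 - U_X = 42 - 22 = 20.
Step 4: Ties are present, so use the tie-corrected normal approximation (with continuity correction) for the p-value.
Step 5: p-value = 0.942900; compare to alpha = 0.1. fail to reject H0.

U_X = 22, p = 0.942900, fail to reject H0 at alpha = 0.1.


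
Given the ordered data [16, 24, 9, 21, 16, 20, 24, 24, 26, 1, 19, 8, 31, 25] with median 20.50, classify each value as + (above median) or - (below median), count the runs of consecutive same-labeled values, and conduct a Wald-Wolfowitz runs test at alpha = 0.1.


Step 1: Compute median = 20.50; label A = above, B = below.
Labels in order: BABABBAAABBBAA  (n_A = 7, n_B = 7)
Step 2: Count runs R = 8.
Step 3: Under H0 (random ordering), E[R] = 2*n_A*n_B/(n_A+n_B) + 1 = 2*7*7/14 + 1 = 8.0000.
        Var[R] = 2*n_A*n_B*(2*n_A*n_B - n_A - n_B) / ((n_A+n_B)^2 * (n_A+n_B-1)) = 8232/2548 = 3.2308.
        SD[R] = 1.7974.
Step 4: R = E[R], so z = 0 with no continuity correction.
Step 5: Two-sided p-value via normal approximation = 2*(1 - Phi(|z|)) = 1.000000.
Step 6: alpha = 0.1. fail to reject H0.

R = 8, z = 0.0000, p = 1.000000, fail to reject H0.


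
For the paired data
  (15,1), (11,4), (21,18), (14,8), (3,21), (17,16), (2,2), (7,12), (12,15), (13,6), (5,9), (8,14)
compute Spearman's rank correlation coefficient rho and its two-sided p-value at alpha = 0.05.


Step 1: Rank x and y separately (midranks; no ties here).
rank(x): 15->10, 11->6, 21->12, 14->9, 3->2, 17->11, 2->1, 7->4, 12->7, 13->8, 5->3, 8->5
rank(y): 1->1, 4->3, 18->11, 8->5, 21->12, 16->10, 2->2, 12->7, 15->9, 6->4, 9->6, 14->8
Step 2: d_i = R_x(i) - R_y(i); compute d_i^2.
  (10-1)^2=81, (6-3)^2=9, (12-11)^2=1, (9-5)^2=16, (2-12)^2=100, (11-10)^2=1, (1-2)^2=1, (4-7)^2=9, (7-9)^2=4, (8-4)^2=16, (3-6)^2=9, (5-8)^2=9
sum(d^2) = 256.
Step 3: rho = 1 - 6*256 / (12*(12^2 - 1)) = 1 - 1536/1716 = 0.104895.
Step 4: Under H0, t = rho * sqrt((n-2)/(1-rho^2)) = 0.3335 ~ t(10).
Step 5: Two-sided p-value from the t-distribution with 10 df = 0.745609.
Step 6: alpha = 0.05. fail to reject H0.

rho = 0.1049, p = 0.745609, fail to reject H0 at alpha = 0.05.


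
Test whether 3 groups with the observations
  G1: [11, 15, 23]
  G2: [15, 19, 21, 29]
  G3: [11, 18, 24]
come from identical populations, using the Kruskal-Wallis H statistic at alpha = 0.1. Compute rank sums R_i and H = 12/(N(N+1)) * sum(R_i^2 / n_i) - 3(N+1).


Step 1: Combine all N = 10 observations and assign midranks.
sorted (value, group, rank): (11,G1,1.5), (11,G3,1.5), (15,G1,3.5), (15,G2,3.5), (18,G3,5), (19,G2,6), (21,G2,7), (23,G1,8), (24,G3,9), (29,G2,10)
Step 2: Sum ranks within each group.
R_1 = 13 (n_1 = 3)
R_2 = 26.5 (n_2 = 4)
R_3 = 15.5 (n_3 = 3)
Step 3: H = 12/(N(N+1)) * sum(R_i^2/n_i) - 3(N+1)
     = 12/(10*11) * (13^2/3 + 26.5^2/4 + 15.5^2/3) - 3*11
     = 0.109091 * 311.979 - 33
     = 1.034091.
Step 4: Ties present; correction factor C = 1 - 12/(10^3 - 10) = 0.987879. Corrected H = 1.034091 / 0.987879 = 1.046779.
Step 5: Under H0, H ~ chi^2(2); p-value = 0.592509.
Step 6: alpha = 0.1. fail to reject H0.

H = 1.0468, df = 2, p = 0.592509, fail to reject H0.


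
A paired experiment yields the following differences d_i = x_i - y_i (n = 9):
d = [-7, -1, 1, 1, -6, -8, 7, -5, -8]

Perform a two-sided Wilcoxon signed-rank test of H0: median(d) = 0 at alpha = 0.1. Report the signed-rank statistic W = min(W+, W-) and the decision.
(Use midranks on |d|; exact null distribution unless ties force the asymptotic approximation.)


Step 1: Drop any zero differences (none here) and take |d_i|.
|d| = [7, 1, 1, 1, 6, 8, 7, 5, 8]
Step 2: Midrank |d_i| (ties get averaged ranks).
ranks: |7|->6.5, |1|->2, |1|->2, |1|->2, |6|->5, |8|->8.5, |7|->6.5, |5|->4, |8|->8.5
Step 3: Attach original signs; sum ranks with positive sign and with negative sign.
W+ = 2 + 2 + 6.5 = 10.5
W- = 6.5 + 2 + 5 + 8.5 + 4 + 8.5 = 34.5
(Check: W+ + W- = 45 should equal n(n+1)/2 = 45.)
Step 4: Test statistic W = min(W+, W-) = 10.5.
Step 5: Ties in |d|, so use the tie-corrected normal approximation.
        E[W] = n(n+1)/4 = 9*10/4 = 22.5.
        Tie groups: |d|=1 (t=3), |d|=7 (t=2), |d|=8 (t=2); sum(t^3 - t) = 36.
        Var[W] = n(n+1)(2n+1)/24 - sum(t^3-t)/48 = 1710/24 - 36/48 = 70.5.
        z = (W - E[W]) / sqrt(Var[W]) = (10.5 - 22.5) / 8.3964 = -1.4292.
        Two-sided p = 2*Phi(z) = 0.152953.
Step 6: alpha = 0.1. fail to reject H0.

W+ = 10.5, W- = 34.5, W = min = 10.5, p = 0.152953, fail to reject H0.


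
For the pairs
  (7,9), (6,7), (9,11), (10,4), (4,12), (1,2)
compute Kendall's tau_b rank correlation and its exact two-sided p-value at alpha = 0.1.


Step 1: Enumerate the 15 unordered pairs (i,j) with i<j and classify each by sign(x_j-x_i) * sign(y_j-y_i).
  (1,2):dx=-1,dy=-2->C; (1,3):dx=+2,dy=+2->C; (1,4):dx=+3,dy=-5->D; (1,5):dx=-3,dy=+3->D
  (1,6):dx=-6,dy=-7->C; (2,3):dx=+3,dy=+4->C; (2,4):dx=+4,dy=-3->D; (2,5):dx=-2,dy=+5->D
  (2,6):dx=-5,dy=-5->C; (3,4):dx=+1,dy=-7->D; (3,5):dx=-5,dy=+1->D; (3,6):dx=-8,dy=-9->C
  (4,5):dx=-6,dy=+8->D; (4,6):dx=-9,dy=-2->C; (5,6):dx=-3,dy=-10->C
Step 2: C = 8, D = 7, total pairs = 15.
Step 3: tau = (C - D)/(n(n-1)/2) = (8 - 7)/15 = 0.066667.
Step 4: Exact two-sided p-value (enumerate n! = 720 permutations of y under H0): p = 1.000000.
Step 5: alpha = 0.1. fail to reject H0.

tau_b = 0.0667 (C=8, D=7), p = 1.000000, fail to reject H0.


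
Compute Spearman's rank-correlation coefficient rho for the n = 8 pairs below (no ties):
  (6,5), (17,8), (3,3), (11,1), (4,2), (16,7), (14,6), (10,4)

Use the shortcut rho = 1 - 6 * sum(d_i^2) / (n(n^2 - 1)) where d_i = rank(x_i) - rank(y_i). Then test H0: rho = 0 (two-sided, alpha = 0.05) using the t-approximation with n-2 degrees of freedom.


Step 1: Rank x and y separately (midranks; no ties here).
rank(x): 6->3, 17->8, 3->1, 11->5, 4->2, 16->7, 14->6, 10->4
rank(y): 5->5, 8->8, 3->3, 1->1, 2->2, 7->7, 6->6, 4->4
Step 2: d_i = R_x(i) - R_y(i); compute d_i^2.
  (3-5)^2=4, (8-8)^2=0, (1-3)^2=4, (5-1)^2=16, (2-2)^2=0, (7-7)^2=0, (6-6)^2=0, (4-4)^2=0
sum(d^2) = 24.
Step 3: rho = 1 - 6*24 / (8*(8^2 - 1)) = 1 - 144/504 = 0.714286.
Step 4: Under H0, t = rho * sqrt((n-2)/(1-rho^2)) = 2.5000 ~ t(6).
Step 5: Two-sided p-value from the t-distribution with 6 df = 0.046528.
Step 6: alpha = 0.05. reject H0.

rho = 0.7143, p = 0.046528, reject H0 at alpha = 0.05.


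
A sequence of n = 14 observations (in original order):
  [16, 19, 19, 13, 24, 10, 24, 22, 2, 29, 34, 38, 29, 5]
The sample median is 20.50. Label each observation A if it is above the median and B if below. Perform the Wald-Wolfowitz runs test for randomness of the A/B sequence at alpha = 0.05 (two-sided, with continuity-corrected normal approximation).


Step 1: Compute median = 20.50; label A = above, B = below.
Labels in order: BBBBABAABAAAAB  (n_A = 7, n_B = 7)
Step 2: Count runs R = 7.
Step 3: Under H0 (random ordering), E[R] = 2*n_A*n_B/(n_A+n_B) + 1 = 2*7*7/14 + 1 = 8.0000.
        Var[R] = 2*n_A*n_B*(2*n_A*n_B - n_A - n_B) / ((n_A+n_B)^2 * (n_A+n_B-1)) = 8232/2548 = 3.2308.
        SD[R] = 1.7974.
Step 4: Continuity-corrected z = (R + 0.5 - E[R]) / SD[R] = (7 + 0.5 - 8.0000) / 1.7974 = -0.2782.
Step 5: Two-sided p-value via normal approximation = 2*(1 - Phi(|z|)) = 0.780879.
Step 6: alpha = 0.05. fail to reject H0.

R = 7, z = -0.2782, p = 0.780879, fail to reject H0.


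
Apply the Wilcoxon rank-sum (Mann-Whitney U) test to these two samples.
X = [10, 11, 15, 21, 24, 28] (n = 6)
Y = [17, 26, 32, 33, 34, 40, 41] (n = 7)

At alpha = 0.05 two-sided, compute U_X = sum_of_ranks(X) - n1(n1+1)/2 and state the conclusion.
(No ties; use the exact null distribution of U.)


Step 1: Combine and sort all 13 observations; assign midranks.
sorted (value, group): (10,X), (11,X), (15,X), (17,Y), (21,X), (24,X), (26,Y), (28,X), (32,Y), (33,Y), (34,Y), (40,Y), (41,Y)
ranks: 10->1, 11->2, 15->3, 17->4, 21->5, 24->6, 26->7, 28->8, 32->9, 33->10, 34->11, 40->12, 41->13
Step 2: Rank sum for X: R1 = 1 + 2 + 3 + 5 + 6 + 8 = 25.
Step 3: U_X = R1 - n1(n1+1)/2 = 25 - 6*7/2 = 25 - 21 = 4.
       U_Y = n1*n2 - U_X = 42 - 4 = 38.
Step 4: No ties, so the exact null distribution of U (based on enumerating the C(13,6) = 1716 equally likely rank assignments) gives the two-sided p-value.
Step 5: p-value = 0.013986; compare to alpha = 0.05. reject H0.

U_X = 4, p = 0.013986, reject H0 at alpha = 0.05.


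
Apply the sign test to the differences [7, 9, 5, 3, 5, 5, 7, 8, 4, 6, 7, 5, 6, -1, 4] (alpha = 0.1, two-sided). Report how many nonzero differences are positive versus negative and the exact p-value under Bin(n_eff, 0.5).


Step 1: Discard zero differences. Original n = 15; n_eff = number of nonzero differences = 15.
Nonzero differences (with sign): +7, +9, +5, +3, +5, +5, +7, +8, +4, +6, +7, +5, +6, -1, +4
Step 2: Count signs: positive = 14, negative = 1.
Step 3: Under H0: P(positive) = 0.5, so the number of positives S ~ Bin(15, 0.5).
Step 4: Two-sided exact p-value = sum of Bin(15,0.5) probabilities at or below the observed probability = 0.000977.
Step 5: alpha = 0.1. reject H0.

n_eff = 15, pos = 14, neg = 1, p = 0.000977, reject H0.


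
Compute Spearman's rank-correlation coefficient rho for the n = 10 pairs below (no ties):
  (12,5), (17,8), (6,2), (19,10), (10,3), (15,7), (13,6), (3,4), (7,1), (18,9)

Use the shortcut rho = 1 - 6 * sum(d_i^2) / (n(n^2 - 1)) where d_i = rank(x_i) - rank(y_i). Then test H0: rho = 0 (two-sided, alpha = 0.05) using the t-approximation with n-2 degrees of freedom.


Step 1: Rank x and y separately (midranks; no ties here).
rank(x): 12->5, 17->8, 6->2, 19->10, 10->4, 15->7, 13->6, 3->1, 7->3, 18->9
rank(y): 5->5, 8->8, 2->2, 10->10, 3->3, 7->7, 6->6, 4->4, 1->1, 9->9
Step 2: d_i = R_x(i) - R_y(i); compute d_i^2.
  (5-5)^2=0, (8-8)^2=0, (2-2)^2=0, (10-10)^2=0, (4-3)^2=1, (7-7)^2=0, (6-6)^2=0, (1-4)^2=9, (3-1)^2=4, (9-9)^2=0
sum(d^2) = 14.
Step 3: rho = 1 - 6*14 / (10*(10^2 - 1)) = 1 - 84/990 = 0.915152.
Step 4: Under H0, t = rho * sqrt((n-2)/(1-rho^2)) = 6.4212 ~ t(8).
Step 5: Two-sided p-value from the t-distribution with 8 df = 0.000204.
Step 6: alpha = 0.05. reject H0.

rho = 0.9152, p = 0.000204, reject H0 at alpha = 0.05.


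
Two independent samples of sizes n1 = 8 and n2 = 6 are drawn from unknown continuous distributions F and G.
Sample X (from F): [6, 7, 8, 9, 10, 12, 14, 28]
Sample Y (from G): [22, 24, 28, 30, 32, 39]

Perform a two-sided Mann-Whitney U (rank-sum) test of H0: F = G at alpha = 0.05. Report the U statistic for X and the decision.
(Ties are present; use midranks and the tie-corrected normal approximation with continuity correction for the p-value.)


Step 1: Combine and sort all 14 observations; assign midranks.
sorted (value, group): (6,X), (7,X), (8,X), (9,X), (10,X), (12,X), (14,X), (22,Y), (24,Y), (28,X), (28,Y), (30,Y), (32,Y), (39,Y)
ranks: 6->1, 7->2, 8->3, 9->4, 10->5, 12->6, 14->7, 22->8, 24->9, 28->10.5, 28->10.5, 30->12, 32->13, 39->14
Step 2: Rank sum for X: R1 = 1 + 2 + 3 + 4 + 5 + 6 + 7 + 10.5 = 38.5.
Step 3: U_X = R1 - n1(n1+1)/2 = 38.5 - 8*9/2 = 38.5 - 36 = 2.5.
       U_Y = n1*n2 - U_X = 48 - 2.5 = 45.5.
Step 4: Ties are present, so use the tie-corrected normal approximation (with continuity correction) for the p-value.
Step 5: p-value = 0.006646; compare to alpha = 0.05. reject H0.

U_X = 2.5, p = 0.006646, reject H0 at alpha = 0.05.


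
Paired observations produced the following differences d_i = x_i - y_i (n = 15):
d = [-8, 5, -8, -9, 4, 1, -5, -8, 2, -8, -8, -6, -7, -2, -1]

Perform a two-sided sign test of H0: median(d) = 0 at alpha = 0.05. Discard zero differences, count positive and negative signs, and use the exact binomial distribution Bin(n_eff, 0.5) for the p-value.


Step 1: Discard zero differences. Original n = 15; n_eff = number of nonzero differences = 15.
Nonzero differences (with sign): -8, +5, -8, -9, +4, +1, -5, -8, +2, -8, -8, -6, -7, -2, -1
Step 2: Count signs: positive = 4, negative = 11.
Step 3: Under H0: P(positive) = 0.5, so the number of positives S ~ Bin(15, 0.5).
Step 4: Two-sided exact p-value = sum of Bin(15,0.5) probabilities at or below the observed probability = 0.118469.
Step 5: alpha = 0.05. fail to reject H0.

n_eff = 15, pos = 4, neg = 11, p = 0.118469, fail to reject H0.


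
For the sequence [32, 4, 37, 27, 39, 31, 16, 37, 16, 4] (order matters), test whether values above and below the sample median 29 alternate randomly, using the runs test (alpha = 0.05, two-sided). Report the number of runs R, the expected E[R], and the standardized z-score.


Step 1: Compute median = 29; label A = above, B = below.
Labels in order: ABABAABABB  (n_A = 5, n_B = 5)
Step 2: Count runs R = 8.
Step 3: Under H0 (random ordering), E[R] = 2*n_A*n_B/(n_A+n_B) + 1 = 2*5*5/10 + 1 = 6.0000.
        Var[R] = 2*n_A*n_B*(2*n_A*n_B - n_A - n_B) / ((n_A+n_B)^2 * (n_A+n_B-1)) = 2000/900 = 2.2222.
        SD[R] = 1.4907.
Step 4: Continuity-corrected z = (R - 0.5 - E[R]) / SD[R] = (8 - 0.5 - 6.0000) / 1.4907 = 1.0062.
Step 5: Two-sided p-value via normal approximation = 2*(1 - Phi(|z|)) = 0.314305.
Step 6: alpha = 0.05. fail to reject H0.

R = 8, z = 1.0062, p = 0.314305, fail to reject H0.


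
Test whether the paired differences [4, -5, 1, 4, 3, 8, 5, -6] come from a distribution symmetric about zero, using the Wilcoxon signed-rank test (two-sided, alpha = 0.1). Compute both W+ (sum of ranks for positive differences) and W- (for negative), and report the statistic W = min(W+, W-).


Step 1: Drop any zero differences (none here) and take |d_i|.
|d| = [4, 5, 1, 4, 3, 8, 5, 6]
Step 2: Midrank |d_i| (ties get averaged ranks).
ranks: |4|->3.5, |5|->5.5, |1|->1, |4|->3.5, |3|->2, |8|->8, |5|->5.5, |6|->7
Step 3: Attach original signs; sum ranks with positive sign and with negative sign.
W+ = 3.5 + 1 + 3.5 + 2 + 8 + 5.5 = 23.5
W- = 5.5 + 7 = 12.5
(Check: W+ + W- = 36 should equal n(n+1)/2 = 36.)
Step 4: Test statistic W = min(W+, W-) = 12.5.
Step 5: Ties in |d|, so use the tie-corrected normal approximation.
        E[W] = n(n+1)/4 = 8*9/4 = 18.
        Tie groups: |d|=4 (t=2), |d|=5 (t=2); sum(t^3 - t) = 12.
        Var[W] = n(n+1)(2n+1)/24 - sum(t^3-t)/48 = 1224/24 - 12/48 = 50.75.
        z = (W - E[W]) / sqrt(Var[W]) = (12.5 - 18) / 7.1239 = -0.7720.
        Two-sided p = 2*Phi(z) = 0.440086.
Step 6: alpha = 0.1. fail to reject H0.

W+ = 23.5, W- = 12.5, W = min = 12.5, p = 0.440086, fail to reject H0.


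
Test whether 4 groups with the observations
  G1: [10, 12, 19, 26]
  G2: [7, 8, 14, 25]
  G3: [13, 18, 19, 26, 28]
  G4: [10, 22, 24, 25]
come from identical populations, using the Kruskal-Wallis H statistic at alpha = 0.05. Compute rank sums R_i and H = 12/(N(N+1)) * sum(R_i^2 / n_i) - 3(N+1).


Step 1: Combine all N = 17 observations and assign midranks.
sorted (value, group, rank): (7,G2,1), (8,G2,2), (10,G1,3.5), (10,G4,3.5), (12,G1,5), (13,G3,6), (14,G2,7), (18,G3,8), (19,G1,9.5), (19,G3,9.5), (22,G4,11), (24,G4,12), (25,G2,13.5), (25,G4,13.5), (26,G1,15.5), (26,G3,15.5), (28,G3,17)
Step 2: Sum ranks within each group.
R_1 = 33.5 (n_1 = 4)
R_2 = 23.5 (n_2 = 4)
R_3 = 56 (n_3 = 5)
R_4 = 40 (n_4 = 4)
Step 3: H = 12/(N(N+1)) * sum(R_i^2/n_i) - 3(N+1)
     = 12/(17*18) * (33.5^2/4 + 23.5^2/4 + 56^2/5 + 40^2/4) - 3*18
     = 0.039216 * 1445.83 - 54
     = 2.699020.
Step 4: Ties present; correction factor C = 1 - 24/(17^3 - 17) = 0.995098. Corrected H = 2.699020 / 0.995098 = 2.712315.
Step 5: Under H0, H ~ chi^2(3); p-value = 0.438138.
Step 6: alpha = 0.05. fail to reject H0.

H = 2.7123, df = 3, p = 0.438138, fail to reject H0.


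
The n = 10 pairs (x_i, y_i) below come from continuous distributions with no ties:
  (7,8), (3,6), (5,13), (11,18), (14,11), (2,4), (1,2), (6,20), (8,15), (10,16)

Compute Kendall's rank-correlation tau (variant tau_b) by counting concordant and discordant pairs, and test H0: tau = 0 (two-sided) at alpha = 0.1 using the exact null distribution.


Step 1: Enumerate the 45 unordered pairs (i,j) with i<j and classify each by sign(x_j-x_i) * sign(y_j-y_i).
  (1,2):dx=-4,dy=-2->C; (1,3):dx=-2,dy=+5->D; (1,4):dx=+4,dy=+10->C; (1,5):dx=+7,dy=+3->C
  (1,6):dx=-5,dy=-4->C; (1,7):dx=-6,dy=-6->C; (1,8):dx=-1,dy=+12->D; (1,9):dx=+1,dy=+7->C
  (1,10):dx=+3,dy=+8->C; (2,3):dx=+2,dy=+7->C; (2,4):dx=+8,dy=+12->C; (2,5):dx=+11,dy=+5->C
  (2,6):dx=-1,dy=-2->C; (2,7):dx=-2,dy=-4->C; (2,8):dx=+3,dy=+14->C; (2,9):dx=+5,dy=+9->C
  (2,10):dx=+7,dy=+10->C; (3,4):dx=+6,dy=+5->C; (3,5):dx=+9,dy=-2->D; (3,6):dx=-3,dy=-9->C
  (3,7):dx=-4,dy=-11->C; (3,8):dx=+1,dy=+7->C; (3,9):dx=+3,dy=+2->C; (3,10):dx=+5,dy=+3->C
  (4,5):dx=+3,dy=-7->D; (4,6):dx=-9,dy=-14->C; (4,7):dx=-10,dy=-16->C; (4,8):dx=-5,dy=+2->D
  (4,9):dx=-3,dy=-3->C; (4,10):dx=-1,dy=-2->C; (5,6):dx=-12,dy=-7->C; (5,7):dx=-13,dy=-9->C
  (5,8):dx=-8,dy=+9->D; (5,9):dx=-6,dy=+4->D; (5,10):dx=-4,dy=+5->D; (6,7):dx=-1,dy=-2->C
  (6,8):dx=+4,dy=+16->C; (6,9):dx=+6,dy=+11->C; (6,10):dx=+8,dy=+12->C; (7,8):dx=+5,dy=+18->C
  (7,9):dx=+7,dy=+13->C; (7,10):dx=+9,dy=+14->C; (8,9):dx=+2,dy=-5->D; (8,10):dx=+4,dy=-4->D
  (9,10):dx=+2,dy=+1->C
Step 2: C = 35, D = 10, total pairs = 45.
Step 3: tau = (C - D)/(n(n-1)/2) = (35 - 10)/45 = 0.555556.
Step 4: Exact two-sided p-value (enumerate n! = 3628800 permutations of y under H0): p = 0.028609.
Step 5: alpha = 0.1. reject H0.

tau_b = 0.5556 (C=35, D=10), p = 0.028609, reject H0.


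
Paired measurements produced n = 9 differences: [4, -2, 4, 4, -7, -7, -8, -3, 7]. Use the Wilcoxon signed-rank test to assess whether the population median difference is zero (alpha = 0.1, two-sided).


Step 1: Drop any zero differences (none here) and take |d_i|.
|d| = [4, 2, 4, 4, 7, 7, 8, 3, 7]
Step 2: Midrank |d_i| (ties get averaged ranks).
ranks: |4|->4, |2|->1, |4|->4, |4|->4, |7|->7, |7|->7, |8|->9, |3|->2, |7|->7
Step 3: Attach original signs; sum ranks with positive sign and with negative sign.
W+ = 4 + 4 + 4 + 7 = 19
W- = 1 + 7 + 7 + 9 + 2 = 26
(Check: W+ + W- = 45 should equal n(n+1)/2 = 45.)
Step 4: Test statistic W = min(W+, W-) = 19.
Step 5: Ties in |d|, so use the tie-corrected normal approximation.
        E[W] = n(n+1)/4 = 9*10/4 = 22.5.
        Tie groups: |d|=4 (t=3), |d|=7 (t=3); sum(t^3 - t) = 48.
        Var[W] = n(n+1)(2n+1)/24 - sum(t^3-t)/48 = 1710/24 - 48/48 = 70.25.
        z = (W - E[W]) / sqrt(Var[W]) = (19 - 22.5) / 8.3815 = -0.4176.
        Two-sided p = 2*Phi(z) = 0.676251.
Step 6: alpha = 0.1. fail to reject H0.

W+ = 19, W- = 26, W = min = 19, p = 0.676251, fail to reject H0.


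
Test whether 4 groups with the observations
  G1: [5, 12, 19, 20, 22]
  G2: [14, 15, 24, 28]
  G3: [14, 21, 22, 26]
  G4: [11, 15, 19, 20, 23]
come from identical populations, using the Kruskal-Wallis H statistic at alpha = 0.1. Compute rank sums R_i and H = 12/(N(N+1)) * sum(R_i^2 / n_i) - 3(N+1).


Step 1: Combine all N = 18 observations and assign midranks.
sorted (value, group, rank): (5,G1,1), (11,G4,2), (12,G1,3), (14,G2,4.5), (14,G3,4.5), (15,G2,6.5), (15,G4,6.5), (19,G1,8.5), (19,G4,8.5), (20,G1,10.5), (20,G4,10.5), (21,G3,12), (22,G1,13.5), (22,G3,13.5), (23,G4,15), (24,G2,16), (26,G3,17), (28,G2,18)
Step 2: Sum ranks within each group.
R_1 = 36.5 (n_1 = 5)
R_2 = 45 (n_2 = 4)
R_3 = 47 (n_3 = 4)
R_4 = 42.5 (n_4 = 5)
Step 3: H = 12/(N(N+1)) * sum(R_i^2/n_i) - 3(N+1)
     = 12/(18*19) * (36.5^2/5 + 45^2/4 + 47^2/4 + 42.5^2/5) - 3*19
     = 0.035088 * 1686.2 - 57
     = 2.164912.
Step 4: Ties present; correction factor C = 1 - 30/(18^3 - 18) = 0.994840. Corrected H = 2.164912 / 0.994840 = 2.176141.
Step 5: Under H0, H ~ chi^2(3); p-value = 0.536663.
Step 6: alpha = 0.1. fail to reject H0.

H = 2.1761, df = 3, p = 0.536663, fail to reject H0.
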